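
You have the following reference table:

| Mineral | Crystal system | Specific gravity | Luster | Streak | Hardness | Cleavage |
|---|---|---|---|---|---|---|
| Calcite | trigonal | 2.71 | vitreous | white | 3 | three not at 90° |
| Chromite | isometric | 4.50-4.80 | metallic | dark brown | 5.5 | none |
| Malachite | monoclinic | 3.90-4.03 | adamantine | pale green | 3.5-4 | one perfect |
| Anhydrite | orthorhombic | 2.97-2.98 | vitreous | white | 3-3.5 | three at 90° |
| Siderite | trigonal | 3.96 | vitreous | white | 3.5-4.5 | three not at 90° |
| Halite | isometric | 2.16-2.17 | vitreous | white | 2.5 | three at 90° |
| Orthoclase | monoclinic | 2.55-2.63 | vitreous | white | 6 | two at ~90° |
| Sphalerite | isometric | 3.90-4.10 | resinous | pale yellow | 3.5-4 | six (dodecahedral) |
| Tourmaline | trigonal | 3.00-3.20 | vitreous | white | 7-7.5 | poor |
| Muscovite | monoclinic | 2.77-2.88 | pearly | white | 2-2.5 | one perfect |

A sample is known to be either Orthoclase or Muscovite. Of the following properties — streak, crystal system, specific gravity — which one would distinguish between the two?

Streak: both white — same for both.
Crystal system: both monoclinic — same for both.
Specific gravity: Orthoclase 2.55-2.63, Muscovite 2.77-2.88 — different.
Specific gravity is the diagnostic property here.

specific gravity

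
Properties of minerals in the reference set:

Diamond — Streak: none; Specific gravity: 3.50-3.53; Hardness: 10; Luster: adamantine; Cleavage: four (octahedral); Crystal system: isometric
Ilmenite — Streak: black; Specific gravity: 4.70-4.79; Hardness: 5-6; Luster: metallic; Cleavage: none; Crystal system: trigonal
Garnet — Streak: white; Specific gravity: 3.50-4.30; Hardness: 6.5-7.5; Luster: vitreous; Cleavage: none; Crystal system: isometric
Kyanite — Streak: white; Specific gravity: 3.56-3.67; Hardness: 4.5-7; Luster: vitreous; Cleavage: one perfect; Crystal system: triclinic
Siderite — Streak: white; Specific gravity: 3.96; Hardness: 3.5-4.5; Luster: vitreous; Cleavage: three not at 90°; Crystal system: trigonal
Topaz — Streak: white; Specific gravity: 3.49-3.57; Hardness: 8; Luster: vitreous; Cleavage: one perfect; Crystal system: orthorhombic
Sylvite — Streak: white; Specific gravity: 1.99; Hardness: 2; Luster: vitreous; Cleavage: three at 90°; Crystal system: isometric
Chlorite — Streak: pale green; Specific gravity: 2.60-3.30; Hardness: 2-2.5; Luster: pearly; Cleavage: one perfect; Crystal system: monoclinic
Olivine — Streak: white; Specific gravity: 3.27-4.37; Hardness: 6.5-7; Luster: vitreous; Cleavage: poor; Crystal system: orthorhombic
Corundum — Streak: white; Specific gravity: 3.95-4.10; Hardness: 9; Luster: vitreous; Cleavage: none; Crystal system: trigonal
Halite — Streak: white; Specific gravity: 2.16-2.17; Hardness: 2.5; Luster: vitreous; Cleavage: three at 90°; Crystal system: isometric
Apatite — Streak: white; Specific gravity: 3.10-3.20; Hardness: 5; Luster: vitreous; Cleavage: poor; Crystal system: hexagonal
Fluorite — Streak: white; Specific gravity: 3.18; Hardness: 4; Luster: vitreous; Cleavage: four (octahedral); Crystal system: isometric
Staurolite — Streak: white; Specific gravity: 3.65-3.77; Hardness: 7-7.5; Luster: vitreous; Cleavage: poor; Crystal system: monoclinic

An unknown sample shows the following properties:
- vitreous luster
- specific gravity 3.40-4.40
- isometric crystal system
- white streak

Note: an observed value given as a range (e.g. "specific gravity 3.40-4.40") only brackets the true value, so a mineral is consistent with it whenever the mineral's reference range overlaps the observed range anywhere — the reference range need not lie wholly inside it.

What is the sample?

Garnet

Vitreous luster eliminates Diamond, Ilmenite, Chlorite.
Specific gravity 3.40-4.40 is inconsistent with Sylvite, Halite, Apatite, Fluorite.
Isometric crystal system: only Garnet remains.
White streak: every remaining candidate is consistent.
The only mineral consistent with every observation is Garnet.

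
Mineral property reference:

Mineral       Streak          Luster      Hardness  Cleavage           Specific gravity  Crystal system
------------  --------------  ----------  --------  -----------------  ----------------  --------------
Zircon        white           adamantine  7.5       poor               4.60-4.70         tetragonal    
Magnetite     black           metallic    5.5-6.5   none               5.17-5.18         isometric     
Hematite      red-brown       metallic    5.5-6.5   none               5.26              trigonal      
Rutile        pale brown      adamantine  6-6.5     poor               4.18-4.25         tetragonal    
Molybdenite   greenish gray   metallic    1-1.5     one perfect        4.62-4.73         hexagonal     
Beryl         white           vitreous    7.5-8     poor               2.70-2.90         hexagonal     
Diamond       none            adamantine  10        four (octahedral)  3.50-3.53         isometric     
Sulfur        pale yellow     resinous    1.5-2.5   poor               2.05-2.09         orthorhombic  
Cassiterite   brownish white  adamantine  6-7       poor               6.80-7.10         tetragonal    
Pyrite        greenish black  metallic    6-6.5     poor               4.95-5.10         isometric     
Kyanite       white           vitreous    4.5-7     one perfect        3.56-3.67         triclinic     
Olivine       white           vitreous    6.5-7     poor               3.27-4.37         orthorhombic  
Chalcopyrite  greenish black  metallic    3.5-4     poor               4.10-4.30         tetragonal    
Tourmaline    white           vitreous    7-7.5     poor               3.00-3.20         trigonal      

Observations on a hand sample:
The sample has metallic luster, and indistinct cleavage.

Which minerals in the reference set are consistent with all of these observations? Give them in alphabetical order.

Metallic luster: leaves Magnetite, Hematite, Molybdenite, Pyrite, Chalcopyrite.
Indistinct cleavage: Pyrite, Chalcopyrite remain.
The minerals that satisfy all observations are Chalcopyrite, Pyrite.

Chalcopyrite, Pyrite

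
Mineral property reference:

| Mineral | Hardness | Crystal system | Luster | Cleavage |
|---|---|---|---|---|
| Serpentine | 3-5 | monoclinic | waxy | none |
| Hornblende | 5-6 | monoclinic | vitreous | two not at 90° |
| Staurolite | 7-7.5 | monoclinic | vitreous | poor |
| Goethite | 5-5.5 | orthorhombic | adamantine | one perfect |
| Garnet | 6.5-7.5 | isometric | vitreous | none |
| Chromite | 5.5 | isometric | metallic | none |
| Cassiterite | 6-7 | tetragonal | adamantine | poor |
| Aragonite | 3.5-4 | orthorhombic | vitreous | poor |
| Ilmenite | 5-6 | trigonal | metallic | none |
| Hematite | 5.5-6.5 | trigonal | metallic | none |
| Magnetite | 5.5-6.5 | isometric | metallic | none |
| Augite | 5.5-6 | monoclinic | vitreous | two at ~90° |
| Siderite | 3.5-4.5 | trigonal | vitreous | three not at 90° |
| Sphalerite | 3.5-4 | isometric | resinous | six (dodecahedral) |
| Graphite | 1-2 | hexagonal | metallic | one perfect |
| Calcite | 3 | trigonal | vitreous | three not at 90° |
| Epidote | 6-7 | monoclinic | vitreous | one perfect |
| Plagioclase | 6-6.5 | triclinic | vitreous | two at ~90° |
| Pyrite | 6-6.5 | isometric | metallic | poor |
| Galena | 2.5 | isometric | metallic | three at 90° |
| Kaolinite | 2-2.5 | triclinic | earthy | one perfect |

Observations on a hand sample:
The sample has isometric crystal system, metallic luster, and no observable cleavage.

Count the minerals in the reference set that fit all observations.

Isometric crystal system: only Garnet, Chromite, Magnetite, Sphalerite, Pyrite, Galena remain.
Metallic luster excludes Garnet, Sphalerite.
No observable cleavage excludes Pyrite, Galena.
Consistent with every observation: Chromite, Magnetite.
That is 2 minerals.

2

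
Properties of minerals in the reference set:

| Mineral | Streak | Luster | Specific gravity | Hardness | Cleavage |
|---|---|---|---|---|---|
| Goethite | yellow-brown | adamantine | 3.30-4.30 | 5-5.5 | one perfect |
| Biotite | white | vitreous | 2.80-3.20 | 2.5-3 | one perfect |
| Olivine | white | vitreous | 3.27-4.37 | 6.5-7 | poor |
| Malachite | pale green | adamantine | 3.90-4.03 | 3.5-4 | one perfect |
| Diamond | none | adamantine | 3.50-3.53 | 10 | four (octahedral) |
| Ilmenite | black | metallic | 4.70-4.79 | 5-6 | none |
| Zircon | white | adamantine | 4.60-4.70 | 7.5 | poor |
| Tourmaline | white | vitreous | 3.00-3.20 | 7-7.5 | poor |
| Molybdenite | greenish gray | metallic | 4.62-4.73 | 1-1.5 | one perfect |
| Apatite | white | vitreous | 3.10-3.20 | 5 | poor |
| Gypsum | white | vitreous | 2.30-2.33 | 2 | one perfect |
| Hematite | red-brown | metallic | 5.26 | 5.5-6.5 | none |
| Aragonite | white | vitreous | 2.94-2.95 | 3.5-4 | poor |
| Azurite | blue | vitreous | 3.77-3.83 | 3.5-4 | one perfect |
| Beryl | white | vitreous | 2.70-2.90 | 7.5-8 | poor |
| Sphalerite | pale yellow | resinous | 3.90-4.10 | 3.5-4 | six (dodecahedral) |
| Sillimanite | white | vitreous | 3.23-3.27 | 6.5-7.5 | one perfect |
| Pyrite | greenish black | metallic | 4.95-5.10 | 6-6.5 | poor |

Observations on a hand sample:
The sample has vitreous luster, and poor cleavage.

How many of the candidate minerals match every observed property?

5

Vitreous luster: only Biotite, Olivine, Tourmaline, Apatite, Gypsum, Aragonite, Azurite, Beryl, Sillimanite remain.
Poor cleavage excludes Biotite, Gypsum, Azurite, Sillimanite.
The minerals that satisfy all observations are Apatite, Aragonite, Beryl, Olivine, Tourmaline.
That is 5 minerals.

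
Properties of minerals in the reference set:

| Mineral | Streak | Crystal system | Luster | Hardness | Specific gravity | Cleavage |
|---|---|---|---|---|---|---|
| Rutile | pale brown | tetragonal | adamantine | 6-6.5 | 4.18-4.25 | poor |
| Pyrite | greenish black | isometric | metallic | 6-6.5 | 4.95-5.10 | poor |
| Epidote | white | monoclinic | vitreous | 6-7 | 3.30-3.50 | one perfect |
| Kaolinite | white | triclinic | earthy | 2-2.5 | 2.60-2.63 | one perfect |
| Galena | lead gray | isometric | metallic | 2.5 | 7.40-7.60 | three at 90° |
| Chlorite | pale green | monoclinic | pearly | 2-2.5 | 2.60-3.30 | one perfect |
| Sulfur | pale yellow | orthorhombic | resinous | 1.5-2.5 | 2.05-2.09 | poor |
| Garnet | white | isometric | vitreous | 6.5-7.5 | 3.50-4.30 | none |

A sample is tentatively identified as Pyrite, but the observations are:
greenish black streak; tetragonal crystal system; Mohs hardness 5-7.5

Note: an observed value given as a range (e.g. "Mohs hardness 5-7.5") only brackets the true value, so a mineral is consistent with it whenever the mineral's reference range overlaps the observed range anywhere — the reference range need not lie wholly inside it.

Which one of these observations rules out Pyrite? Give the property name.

crystal system

Greenish black streak: Pyrite has greenish black streak — agrees.
Tetragonal crystal system: Pyrite has isometric system — does not match.
Mohs hardness 5-7.5: Pyrite has hardness 6-6.5 — agrees.
Everything matches except the crystal system.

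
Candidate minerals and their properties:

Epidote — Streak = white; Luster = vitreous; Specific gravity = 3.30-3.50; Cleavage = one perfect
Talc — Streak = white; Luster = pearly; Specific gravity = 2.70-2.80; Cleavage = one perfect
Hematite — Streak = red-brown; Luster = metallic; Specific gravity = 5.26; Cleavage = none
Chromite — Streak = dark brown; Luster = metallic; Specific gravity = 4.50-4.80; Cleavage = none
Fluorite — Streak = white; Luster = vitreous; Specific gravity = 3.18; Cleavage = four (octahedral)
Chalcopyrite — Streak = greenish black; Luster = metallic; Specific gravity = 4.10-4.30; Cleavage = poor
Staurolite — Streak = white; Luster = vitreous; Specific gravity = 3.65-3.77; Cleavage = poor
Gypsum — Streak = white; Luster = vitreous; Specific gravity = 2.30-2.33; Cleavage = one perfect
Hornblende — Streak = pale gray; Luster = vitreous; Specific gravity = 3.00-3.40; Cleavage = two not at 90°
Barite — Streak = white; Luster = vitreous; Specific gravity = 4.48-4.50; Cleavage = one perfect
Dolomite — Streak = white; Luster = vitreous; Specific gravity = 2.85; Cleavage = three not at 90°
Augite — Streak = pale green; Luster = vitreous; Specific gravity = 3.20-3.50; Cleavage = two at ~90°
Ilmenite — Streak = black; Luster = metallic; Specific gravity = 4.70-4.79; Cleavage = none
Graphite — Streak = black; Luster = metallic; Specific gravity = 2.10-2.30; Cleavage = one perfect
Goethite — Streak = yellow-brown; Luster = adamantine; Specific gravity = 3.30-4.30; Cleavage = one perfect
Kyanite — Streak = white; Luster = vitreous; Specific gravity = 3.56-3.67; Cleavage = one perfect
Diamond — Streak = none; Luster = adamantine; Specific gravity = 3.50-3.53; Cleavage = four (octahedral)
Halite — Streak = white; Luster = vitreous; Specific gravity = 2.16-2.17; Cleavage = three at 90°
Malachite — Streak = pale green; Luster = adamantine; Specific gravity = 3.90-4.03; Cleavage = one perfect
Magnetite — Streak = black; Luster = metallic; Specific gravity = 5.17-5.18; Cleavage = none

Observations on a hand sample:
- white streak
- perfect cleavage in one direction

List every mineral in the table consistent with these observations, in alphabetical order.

Barite, Epidote, Gypsum, Kyanite, Talc

White streak — Epidote, Talc, Fluorite, Staurolite, Gypsum, Barite, Dolomite, Kyanite, Halite remain.
Perfect cleavage in one direction is inconsistent with Fluorite, Staurolite, Dolomite, Halite.
The minerals that satisfy all observations are Barite, Epidote, Gypsum, Kyanite, Talc.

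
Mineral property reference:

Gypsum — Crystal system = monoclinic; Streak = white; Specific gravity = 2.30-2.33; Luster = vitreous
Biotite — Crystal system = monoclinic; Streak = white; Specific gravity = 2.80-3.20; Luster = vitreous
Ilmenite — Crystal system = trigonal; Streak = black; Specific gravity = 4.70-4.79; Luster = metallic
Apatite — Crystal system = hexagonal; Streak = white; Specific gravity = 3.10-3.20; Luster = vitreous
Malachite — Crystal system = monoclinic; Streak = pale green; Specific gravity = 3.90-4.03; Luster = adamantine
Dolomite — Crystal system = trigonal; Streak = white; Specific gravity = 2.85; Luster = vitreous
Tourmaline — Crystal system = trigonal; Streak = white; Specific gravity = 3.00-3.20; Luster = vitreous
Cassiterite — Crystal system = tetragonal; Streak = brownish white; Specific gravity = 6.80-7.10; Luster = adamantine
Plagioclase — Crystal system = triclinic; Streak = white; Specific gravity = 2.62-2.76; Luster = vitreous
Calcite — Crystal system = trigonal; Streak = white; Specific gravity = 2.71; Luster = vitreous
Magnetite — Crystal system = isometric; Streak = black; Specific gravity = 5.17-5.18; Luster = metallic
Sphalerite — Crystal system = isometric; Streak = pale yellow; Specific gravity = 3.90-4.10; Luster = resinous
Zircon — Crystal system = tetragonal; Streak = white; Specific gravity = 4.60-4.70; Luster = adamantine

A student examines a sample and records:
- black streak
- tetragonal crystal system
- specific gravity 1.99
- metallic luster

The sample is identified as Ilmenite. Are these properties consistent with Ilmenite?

Black streak — fits Ilmenite (black streak).
Tetragonal crystal system — Ilmenite has trigonal system; a mismatch.
Specific gravity 1.99 — Ilmenite has SG 4.70-4.79; a mismatch.
Metallic luster — fits Ilmenite (metallic luster).
2 of the observed properties are inconsistent with Ilmenite.

Inconsistent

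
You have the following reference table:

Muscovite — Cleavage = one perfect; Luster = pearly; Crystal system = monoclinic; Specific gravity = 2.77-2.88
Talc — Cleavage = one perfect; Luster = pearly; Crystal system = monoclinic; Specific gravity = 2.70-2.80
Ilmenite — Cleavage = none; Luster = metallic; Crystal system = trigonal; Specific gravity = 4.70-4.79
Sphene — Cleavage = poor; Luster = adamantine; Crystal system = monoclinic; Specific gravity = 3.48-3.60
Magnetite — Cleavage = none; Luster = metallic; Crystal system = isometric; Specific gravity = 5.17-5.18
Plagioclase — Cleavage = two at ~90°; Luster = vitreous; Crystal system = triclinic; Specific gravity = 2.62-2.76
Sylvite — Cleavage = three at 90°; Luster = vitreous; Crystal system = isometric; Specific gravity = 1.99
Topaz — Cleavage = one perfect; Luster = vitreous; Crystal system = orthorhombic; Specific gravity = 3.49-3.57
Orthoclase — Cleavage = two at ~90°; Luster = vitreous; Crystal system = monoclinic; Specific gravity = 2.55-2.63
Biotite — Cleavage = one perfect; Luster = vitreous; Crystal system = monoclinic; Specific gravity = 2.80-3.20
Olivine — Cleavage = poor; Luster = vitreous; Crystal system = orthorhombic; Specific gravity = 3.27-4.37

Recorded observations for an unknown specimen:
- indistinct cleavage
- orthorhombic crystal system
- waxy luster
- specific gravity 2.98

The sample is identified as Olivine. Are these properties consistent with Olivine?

No

Indistinct cleavage — consistent with Olivine (cleavage poor).
Orthorhombic crystal system — consistent with Olivine (orthorhombic system).
Waxy luster — Olivine has vitreous luster; which does not match.
Specific gravity 2.98 — Olivine has SG 3.27-4.37; which does not match.
2 of the observed properties are inconsistent with Olivine.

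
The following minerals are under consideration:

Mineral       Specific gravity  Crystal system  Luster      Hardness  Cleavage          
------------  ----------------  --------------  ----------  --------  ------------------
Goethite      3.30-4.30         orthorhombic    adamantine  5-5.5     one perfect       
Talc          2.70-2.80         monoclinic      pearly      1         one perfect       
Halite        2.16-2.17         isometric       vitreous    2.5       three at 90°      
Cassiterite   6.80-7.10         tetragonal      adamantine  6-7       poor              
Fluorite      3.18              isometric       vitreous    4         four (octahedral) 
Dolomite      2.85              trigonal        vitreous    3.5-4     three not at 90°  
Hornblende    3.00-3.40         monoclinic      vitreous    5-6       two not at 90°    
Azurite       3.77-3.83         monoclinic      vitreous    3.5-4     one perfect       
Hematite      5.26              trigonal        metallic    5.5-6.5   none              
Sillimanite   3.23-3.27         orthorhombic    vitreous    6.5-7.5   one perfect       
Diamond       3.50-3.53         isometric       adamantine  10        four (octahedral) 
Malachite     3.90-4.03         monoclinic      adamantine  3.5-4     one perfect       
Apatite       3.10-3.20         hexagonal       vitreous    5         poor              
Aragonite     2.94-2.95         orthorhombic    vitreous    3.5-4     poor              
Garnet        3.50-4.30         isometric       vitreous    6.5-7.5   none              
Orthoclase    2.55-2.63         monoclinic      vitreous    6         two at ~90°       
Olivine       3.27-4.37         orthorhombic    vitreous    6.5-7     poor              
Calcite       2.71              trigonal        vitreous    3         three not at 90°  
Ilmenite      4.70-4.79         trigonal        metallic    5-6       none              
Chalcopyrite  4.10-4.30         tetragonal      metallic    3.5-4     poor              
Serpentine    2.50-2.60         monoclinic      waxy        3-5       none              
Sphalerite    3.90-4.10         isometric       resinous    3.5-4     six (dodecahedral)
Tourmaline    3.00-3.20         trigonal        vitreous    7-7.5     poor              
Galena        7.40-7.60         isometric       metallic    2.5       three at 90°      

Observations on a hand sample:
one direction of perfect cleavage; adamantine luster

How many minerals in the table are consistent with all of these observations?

2

One direction of perfect cleavage: only Goethite, Talc, Azurite, Sillimanite, Malachite remain.
Adamantine luster: narrows the field to Goethite, Malachite.
Remaining candidates: Goethite, Malachite.
That is 2 minerals.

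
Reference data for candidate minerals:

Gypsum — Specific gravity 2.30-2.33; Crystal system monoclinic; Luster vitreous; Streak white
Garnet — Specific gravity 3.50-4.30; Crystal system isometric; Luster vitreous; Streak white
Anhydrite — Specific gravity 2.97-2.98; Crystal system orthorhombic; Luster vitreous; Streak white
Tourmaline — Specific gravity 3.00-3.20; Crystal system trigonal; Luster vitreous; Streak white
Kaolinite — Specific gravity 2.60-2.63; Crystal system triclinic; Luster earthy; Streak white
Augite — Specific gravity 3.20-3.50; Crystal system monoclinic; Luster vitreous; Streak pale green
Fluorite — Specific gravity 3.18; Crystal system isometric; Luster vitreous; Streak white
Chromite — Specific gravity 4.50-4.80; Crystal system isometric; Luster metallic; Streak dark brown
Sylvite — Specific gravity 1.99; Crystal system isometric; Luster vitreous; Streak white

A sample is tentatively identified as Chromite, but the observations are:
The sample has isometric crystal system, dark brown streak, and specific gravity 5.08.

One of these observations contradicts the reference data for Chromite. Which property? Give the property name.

specific gravity

Isometric crystal system: Chromite has isometric system — within range.
Dark brown streak: Chromite has dark brown streak — within range.
Specific gravity 5.08: Chromite has SG 4.50-4.80 — outside the reference range.
Only the specific gravity is inconsistent.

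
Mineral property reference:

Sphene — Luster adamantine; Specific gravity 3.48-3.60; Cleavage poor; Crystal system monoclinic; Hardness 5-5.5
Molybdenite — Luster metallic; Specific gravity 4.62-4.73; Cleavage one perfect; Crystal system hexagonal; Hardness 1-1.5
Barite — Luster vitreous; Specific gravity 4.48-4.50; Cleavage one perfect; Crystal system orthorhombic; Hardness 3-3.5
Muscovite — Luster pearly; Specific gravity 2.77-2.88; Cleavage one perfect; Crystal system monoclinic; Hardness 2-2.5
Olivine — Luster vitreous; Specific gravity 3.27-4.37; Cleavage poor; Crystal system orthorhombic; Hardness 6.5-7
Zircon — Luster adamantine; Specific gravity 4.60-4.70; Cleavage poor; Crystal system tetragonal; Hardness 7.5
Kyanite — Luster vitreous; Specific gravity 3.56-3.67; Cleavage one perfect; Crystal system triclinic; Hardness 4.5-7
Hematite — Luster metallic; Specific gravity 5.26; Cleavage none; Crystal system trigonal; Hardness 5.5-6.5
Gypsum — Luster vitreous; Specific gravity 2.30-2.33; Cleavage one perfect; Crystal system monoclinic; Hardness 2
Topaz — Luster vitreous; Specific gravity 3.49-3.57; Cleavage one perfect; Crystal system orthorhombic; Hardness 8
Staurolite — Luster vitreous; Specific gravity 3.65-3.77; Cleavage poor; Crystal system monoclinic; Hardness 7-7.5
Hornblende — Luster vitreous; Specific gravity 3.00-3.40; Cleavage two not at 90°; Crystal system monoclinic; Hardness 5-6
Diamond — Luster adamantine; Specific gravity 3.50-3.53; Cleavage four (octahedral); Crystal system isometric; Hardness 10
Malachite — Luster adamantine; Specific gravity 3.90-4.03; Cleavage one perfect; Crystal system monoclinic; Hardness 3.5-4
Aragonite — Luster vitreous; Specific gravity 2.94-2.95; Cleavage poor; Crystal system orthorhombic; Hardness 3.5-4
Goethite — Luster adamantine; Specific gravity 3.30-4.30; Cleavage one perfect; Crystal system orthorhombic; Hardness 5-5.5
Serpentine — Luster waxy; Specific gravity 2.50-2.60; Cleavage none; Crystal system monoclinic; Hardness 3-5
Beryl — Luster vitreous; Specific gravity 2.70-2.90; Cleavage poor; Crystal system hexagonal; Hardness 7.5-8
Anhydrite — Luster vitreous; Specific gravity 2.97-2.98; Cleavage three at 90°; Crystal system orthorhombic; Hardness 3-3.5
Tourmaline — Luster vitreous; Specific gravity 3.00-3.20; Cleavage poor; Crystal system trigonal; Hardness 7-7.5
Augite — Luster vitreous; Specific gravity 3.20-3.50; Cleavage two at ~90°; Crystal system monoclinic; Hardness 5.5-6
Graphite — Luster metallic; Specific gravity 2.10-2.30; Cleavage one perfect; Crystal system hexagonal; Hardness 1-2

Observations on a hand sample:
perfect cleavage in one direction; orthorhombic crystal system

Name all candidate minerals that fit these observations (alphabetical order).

Perfect cleavage in one direction — Molybdenite, Barite, Muscovite, Kyanite, Gypsum, Topaz, Malachite, Goethite, Graphite remain.
Orthorhombic crystal system — narrows the field to Barite, Topaz, Goethite.
The minerals that satisfy all observations are Barite, Goethite, Topaz.

Barite, Goethite, Topaz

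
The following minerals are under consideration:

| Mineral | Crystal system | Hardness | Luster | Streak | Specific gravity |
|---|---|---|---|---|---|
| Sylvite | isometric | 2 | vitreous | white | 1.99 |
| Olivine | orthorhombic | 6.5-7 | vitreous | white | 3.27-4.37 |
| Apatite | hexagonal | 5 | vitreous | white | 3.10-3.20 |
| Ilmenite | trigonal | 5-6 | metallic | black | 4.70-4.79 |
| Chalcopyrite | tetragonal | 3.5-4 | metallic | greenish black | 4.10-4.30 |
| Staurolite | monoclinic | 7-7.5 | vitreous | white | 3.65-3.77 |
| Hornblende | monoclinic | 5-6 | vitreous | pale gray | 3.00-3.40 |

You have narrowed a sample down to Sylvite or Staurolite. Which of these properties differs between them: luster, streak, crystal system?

Luster: both vitreous — same for both.
Streak: both white — same for both.
Crystal system: Sylvite isometric, Staurolite monoclinic — these differ.
Of the listed properties, crystal system is the one that separates them.

crystal system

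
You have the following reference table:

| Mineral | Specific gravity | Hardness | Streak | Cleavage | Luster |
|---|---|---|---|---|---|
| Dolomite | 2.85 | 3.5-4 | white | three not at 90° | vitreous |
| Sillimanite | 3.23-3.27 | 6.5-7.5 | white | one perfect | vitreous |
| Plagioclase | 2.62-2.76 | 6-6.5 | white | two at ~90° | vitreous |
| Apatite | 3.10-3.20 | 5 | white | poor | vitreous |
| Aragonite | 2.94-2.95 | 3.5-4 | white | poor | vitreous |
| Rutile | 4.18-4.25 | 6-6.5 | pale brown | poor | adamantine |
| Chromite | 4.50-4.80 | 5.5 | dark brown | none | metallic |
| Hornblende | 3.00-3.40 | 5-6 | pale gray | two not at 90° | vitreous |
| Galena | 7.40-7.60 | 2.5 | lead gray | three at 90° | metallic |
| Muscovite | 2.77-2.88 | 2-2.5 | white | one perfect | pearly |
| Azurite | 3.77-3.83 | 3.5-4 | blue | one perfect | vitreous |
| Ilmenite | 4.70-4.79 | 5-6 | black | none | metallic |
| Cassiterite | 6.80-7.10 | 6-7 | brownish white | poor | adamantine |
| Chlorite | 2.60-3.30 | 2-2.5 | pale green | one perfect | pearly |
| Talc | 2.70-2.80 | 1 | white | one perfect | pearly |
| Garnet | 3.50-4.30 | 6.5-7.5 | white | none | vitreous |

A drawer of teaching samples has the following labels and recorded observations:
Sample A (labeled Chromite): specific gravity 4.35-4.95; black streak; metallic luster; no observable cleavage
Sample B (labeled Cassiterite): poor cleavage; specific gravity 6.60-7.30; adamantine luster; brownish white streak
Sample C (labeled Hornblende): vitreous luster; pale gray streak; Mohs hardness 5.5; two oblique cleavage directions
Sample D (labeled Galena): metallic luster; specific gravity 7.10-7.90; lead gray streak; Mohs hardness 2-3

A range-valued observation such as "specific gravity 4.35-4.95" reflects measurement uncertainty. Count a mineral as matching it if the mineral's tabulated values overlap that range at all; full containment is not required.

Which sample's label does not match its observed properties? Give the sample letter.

Sample A: Chromite has dark brown streak, but the record shows black streak — this label is wrong.
Sample B: all recorded properties match Cassiterite.
Sample C: all recorded properties match Hornblende.
Sample D: all recorded properties match Galena.
Only sample A is inconsistent with its label.

A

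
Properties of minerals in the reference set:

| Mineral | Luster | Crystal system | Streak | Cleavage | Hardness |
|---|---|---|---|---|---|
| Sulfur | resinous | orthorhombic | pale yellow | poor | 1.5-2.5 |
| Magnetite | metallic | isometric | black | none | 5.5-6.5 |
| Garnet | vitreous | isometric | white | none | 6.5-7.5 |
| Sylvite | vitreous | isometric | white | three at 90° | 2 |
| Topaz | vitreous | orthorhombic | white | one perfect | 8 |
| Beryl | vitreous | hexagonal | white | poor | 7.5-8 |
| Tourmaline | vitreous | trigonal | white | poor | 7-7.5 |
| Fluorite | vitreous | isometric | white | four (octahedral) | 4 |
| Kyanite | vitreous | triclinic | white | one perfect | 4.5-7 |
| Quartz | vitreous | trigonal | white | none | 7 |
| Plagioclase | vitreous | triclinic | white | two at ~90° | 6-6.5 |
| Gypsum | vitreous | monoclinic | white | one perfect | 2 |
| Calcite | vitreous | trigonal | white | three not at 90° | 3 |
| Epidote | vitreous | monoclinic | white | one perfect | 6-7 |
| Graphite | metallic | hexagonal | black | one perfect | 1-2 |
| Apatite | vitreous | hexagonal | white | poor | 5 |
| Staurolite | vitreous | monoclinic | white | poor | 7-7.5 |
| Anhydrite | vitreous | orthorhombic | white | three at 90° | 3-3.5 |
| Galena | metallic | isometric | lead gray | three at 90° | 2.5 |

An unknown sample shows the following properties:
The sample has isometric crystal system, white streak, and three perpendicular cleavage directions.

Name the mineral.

Sylvite

Isometric crystal system: Magnetite, Garnet, Sylvite, Fluorite, Galena remain.
White streak eliminates Magnetite, Galena.
Three perpendicular cleavage directions: leaves Sylvite.
The only mineral consistent with every observation is Sylvite.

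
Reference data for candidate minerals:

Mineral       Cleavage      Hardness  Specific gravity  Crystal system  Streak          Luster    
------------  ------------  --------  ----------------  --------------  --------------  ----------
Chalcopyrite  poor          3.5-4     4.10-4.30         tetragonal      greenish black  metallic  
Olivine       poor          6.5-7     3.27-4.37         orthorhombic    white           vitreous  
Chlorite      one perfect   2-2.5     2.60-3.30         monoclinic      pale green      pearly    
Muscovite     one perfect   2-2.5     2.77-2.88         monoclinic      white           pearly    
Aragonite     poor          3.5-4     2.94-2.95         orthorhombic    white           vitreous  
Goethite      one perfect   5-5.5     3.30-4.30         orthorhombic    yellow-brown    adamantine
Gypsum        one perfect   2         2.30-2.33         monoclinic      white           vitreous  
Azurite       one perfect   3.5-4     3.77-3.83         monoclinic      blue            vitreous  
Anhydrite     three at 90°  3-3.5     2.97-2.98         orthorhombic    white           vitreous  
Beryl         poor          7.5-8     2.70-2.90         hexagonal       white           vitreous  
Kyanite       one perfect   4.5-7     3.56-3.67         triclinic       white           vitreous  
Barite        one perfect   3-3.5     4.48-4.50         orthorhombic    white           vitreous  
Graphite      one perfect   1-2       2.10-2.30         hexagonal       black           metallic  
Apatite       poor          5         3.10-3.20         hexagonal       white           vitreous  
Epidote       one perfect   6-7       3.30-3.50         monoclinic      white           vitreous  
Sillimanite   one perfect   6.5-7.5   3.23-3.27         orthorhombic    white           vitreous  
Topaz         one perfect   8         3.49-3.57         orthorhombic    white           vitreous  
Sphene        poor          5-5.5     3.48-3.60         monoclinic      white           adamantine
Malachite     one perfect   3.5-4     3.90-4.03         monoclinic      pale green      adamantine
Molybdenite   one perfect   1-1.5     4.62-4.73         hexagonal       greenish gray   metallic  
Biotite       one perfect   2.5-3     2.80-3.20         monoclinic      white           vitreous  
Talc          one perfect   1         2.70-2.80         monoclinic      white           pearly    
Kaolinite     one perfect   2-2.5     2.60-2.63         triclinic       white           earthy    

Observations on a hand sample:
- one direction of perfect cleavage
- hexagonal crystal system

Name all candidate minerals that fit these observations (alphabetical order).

One direction of perfect cleavage — narrows the field to Chlorite, Muscovite, Goethite, Gypsum, Azurite, Kyanite, Barite, Graphite, Epidote, Sillimanite, Topaz, Malachite, Molybdenite, Biotite, Talc, Kaolinite.
Hexagonal crystal system — Graphite, Molybdenite remain.
Consistent with every observation: Graphite, Molybdenite.

Graphite, Molybdenite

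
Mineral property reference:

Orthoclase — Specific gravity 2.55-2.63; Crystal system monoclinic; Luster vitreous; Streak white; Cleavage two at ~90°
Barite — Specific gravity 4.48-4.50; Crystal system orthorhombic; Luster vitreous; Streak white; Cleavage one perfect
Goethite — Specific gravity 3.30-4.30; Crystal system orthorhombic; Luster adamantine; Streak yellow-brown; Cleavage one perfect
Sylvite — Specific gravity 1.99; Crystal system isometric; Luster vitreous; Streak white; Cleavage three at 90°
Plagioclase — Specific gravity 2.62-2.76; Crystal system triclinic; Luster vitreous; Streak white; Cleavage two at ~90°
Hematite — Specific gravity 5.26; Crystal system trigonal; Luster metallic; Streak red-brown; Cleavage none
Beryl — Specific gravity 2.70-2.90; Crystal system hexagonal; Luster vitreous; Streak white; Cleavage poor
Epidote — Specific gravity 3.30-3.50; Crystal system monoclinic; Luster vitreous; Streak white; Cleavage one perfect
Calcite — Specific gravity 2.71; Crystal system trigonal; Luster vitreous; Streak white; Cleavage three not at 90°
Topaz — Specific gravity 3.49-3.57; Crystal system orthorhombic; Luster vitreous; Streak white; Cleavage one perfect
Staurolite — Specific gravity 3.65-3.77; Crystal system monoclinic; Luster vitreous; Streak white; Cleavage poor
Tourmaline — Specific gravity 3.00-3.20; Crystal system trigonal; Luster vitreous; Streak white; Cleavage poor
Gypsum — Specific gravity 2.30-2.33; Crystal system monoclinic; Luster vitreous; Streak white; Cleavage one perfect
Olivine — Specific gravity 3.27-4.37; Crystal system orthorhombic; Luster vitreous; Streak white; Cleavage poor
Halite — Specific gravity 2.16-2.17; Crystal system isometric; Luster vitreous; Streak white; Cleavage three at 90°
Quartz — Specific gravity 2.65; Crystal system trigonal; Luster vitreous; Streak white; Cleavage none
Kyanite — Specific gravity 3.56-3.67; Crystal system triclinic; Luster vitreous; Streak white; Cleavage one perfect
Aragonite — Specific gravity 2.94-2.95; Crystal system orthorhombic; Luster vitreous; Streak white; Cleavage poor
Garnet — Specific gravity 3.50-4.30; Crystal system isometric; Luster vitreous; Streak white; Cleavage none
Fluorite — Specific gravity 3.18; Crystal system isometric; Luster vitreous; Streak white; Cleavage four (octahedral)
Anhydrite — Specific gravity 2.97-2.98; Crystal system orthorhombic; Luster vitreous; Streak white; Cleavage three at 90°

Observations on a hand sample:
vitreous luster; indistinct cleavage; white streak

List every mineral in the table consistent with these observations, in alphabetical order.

Vitreous luster excludes Goethite, Hematite.
Indistinct cleavage — narrows the field to Beryl, Staurolite, Tourmaline, Olivine, Aragonite.
White streak — consistent with all remaining minerals.
The minerals that satisfy all observations are Aragonite, Beryl, Olivine, Staurolite, Tourmaline.

Aragonite, Beryl, Olivine, Staurolite, Tourmaline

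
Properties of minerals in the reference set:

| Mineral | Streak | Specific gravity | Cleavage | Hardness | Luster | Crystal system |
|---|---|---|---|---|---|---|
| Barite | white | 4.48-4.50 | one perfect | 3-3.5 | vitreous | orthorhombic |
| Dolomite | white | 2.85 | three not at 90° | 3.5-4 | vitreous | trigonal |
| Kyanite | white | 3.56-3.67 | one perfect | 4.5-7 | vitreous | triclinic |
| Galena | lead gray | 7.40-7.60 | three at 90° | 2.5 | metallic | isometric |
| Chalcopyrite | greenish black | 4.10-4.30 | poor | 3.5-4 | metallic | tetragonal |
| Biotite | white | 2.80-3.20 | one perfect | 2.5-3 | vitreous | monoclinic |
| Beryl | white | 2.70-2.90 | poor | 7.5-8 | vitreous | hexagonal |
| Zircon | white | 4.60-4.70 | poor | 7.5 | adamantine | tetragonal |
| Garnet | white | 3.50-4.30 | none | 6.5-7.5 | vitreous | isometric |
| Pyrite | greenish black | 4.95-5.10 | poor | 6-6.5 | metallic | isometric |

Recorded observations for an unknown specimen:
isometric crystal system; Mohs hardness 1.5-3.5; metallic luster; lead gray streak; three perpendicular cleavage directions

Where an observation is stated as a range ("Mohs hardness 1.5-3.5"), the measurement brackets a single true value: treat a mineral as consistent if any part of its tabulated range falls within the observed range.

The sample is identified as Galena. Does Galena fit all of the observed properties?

Consistent

Isometric crystal system — fits Galena (isometric system).
Mohs hardness 1.5-3.5 — fits Galena (hardness 2.5).
Metallic luster — fits Galena (metallic luster).
Lead gray streak — fits Galena (lead gray streak).
Three perpendicular cleavage directions — fits Galena (cleavage three at 90°).
Nothing contradicts Galena.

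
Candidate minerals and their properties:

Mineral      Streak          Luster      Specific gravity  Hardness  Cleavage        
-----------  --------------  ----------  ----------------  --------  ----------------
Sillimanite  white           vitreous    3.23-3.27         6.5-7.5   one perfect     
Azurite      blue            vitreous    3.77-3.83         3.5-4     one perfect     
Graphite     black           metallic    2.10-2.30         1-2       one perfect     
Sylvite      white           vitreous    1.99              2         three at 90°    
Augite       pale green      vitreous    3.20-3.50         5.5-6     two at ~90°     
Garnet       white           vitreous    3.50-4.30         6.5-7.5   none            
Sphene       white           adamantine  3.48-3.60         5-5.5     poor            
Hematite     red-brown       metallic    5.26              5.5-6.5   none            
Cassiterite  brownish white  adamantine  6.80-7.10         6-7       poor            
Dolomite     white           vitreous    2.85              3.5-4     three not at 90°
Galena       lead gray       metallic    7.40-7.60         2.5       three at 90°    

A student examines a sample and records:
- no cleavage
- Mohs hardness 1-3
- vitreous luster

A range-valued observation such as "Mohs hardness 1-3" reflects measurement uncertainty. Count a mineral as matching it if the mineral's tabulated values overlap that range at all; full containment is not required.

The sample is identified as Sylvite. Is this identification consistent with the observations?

No cleavage — Sylvite has cleavage three at 90°; a mismatch.
Mohs hardness 1-3 — consistent with Sylvite (hardness 2).
Vitreous luster — consistent with Sylvite (vitreous luster).
The cleavage observation rules out Sylvite.

No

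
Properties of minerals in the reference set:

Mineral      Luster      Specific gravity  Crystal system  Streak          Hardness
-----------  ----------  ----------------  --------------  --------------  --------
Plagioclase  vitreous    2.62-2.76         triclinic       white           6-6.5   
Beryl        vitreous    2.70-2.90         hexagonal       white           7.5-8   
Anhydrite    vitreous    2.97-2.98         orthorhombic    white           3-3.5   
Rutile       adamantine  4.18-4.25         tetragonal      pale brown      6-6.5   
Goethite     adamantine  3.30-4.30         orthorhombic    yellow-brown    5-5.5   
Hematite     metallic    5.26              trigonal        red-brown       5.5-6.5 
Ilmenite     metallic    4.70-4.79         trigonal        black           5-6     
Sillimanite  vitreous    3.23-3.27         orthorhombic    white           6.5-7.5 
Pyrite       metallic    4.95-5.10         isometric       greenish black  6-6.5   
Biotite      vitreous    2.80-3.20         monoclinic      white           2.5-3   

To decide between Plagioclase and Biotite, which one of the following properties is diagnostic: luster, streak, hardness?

Luster: both vitreous — no difference.
Streak: both white — no difference.
Hardness: Plagioclase 6-6.5, Biotite 2.5-3 — distinct.
Of the listed properties, hardness is the one that separates them.

hardness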